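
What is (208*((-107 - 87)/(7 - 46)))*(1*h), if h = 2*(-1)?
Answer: -6208/3 ≈ -2069.3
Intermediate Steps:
h = -2
(208*((-107 - 87)/(7 - 46)))*(1*h) = (208*((-107 - 87)/(7 - 46)))*(1*(-2)) = (208*(-194/(-39)))*(-2) = (208*(-194*(-1/39)))*(-2) = (208*(194/39))*(-2) = (3104/3)*(-2) = -6208/3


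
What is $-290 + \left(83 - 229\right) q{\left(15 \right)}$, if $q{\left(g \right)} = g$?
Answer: $-2480$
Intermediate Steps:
$-290 + \left(83 - 229\right) q{\left(15 \right)} = -290 + \left(83 - 229\right) 15 = -290 - 2190 = -2480$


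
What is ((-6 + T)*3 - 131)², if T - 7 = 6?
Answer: 12100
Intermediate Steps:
T = 13 (T = 7 + 6 = 13)
((-6 + T)*3 - 131)² = ((-6 + 13)*3 - 131)² = (7*3 - 131)² = (21 - 131)² = (-110)² = 12100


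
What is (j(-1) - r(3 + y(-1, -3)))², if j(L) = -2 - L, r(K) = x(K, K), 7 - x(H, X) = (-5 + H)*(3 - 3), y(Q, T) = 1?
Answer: 64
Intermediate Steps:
x(H, X) = 7 (x(H, X) = 7 - (-5 + H)*(3 - 3) = 7 - (-5 + H)*0 = 7 - 1*0 = 7 + 0 = 7)
r(K) = 7
(j(-1) - r(3 + y(-1, -3)))² = ((-2 - 1*(-1)) - 1*7)² = ((-2 + 1) - 7)² = (-1 - 7)² = (-8)² = 64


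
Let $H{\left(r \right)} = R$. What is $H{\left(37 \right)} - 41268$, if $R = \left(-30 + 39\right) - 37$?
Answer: $-41296$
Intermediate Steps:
$R = -28$ ($R = 9 - 37 = -28$)
$H{\left(r \right)} = -28$
$H{\left(37 \right)} - 41268 = -28 - 41268 = -41296$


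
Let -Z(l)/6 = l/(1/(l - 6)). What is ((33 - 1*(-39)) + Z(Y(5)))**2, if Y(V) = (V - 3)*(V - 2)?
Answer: 5184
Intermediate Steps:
Y(V) = (-3 + V)*(-2 + V)
Z(l) = -6*l*(-6 + l) (Z(l) = -6*l/(1/(l - 6)) = -6*l/(1/(-6 + l)) = -6*l*(-6 + l))
((33 - 1*(-39)) + Z(Y(5)))**2 = ((33 - 1*(-39)) + 6*(6 + 5**2 - 5*5)*(6 - (6 + 5**2 - 5*5)))**2 = ((33 + 39) + 6*(6 + 25 - 25)*(6 - (6 + 25 - 25)))**2 = (72 + 6*6*(6 - 1*6))**2 = (72 + 6*6*(6 - 6))**2 = (72 + 6*6*0)**2 = (72 + 0)**2 = 72**2 = 5184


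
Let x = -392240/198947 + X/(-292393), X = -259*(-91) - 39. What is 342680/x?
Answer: -1993393896139828/11936945323 ≈ -1.6699e+5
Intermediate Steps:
X = 23530 (X = 23569 - 39 = 23530)
x = -119369453230/58170710171 (x = -392240/198947 + 23530/(-292393) = -392240*1/198947 + 23530*(-1/292393) = -392240/198947 - 23530/292393 = -119369453230/58170710171 ≈ -2.0521)
342680/x = 342680/(-119369453230/58170710171) = 342680*(-58170710171/119369453230) = -1993393896139828/11936945323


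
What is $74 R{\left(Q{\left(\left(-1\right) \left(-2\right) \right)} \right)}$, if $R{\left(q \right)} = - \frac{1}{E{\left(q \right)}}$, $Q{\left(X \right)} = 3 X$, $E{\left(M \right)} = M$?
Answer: $- \frac{37}{3} \approx -12.333$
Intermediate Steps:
$R{\left(q \right)} = - \frac{1}{q}$
$74 R{\left(Q{\left(\left(-1\right) \left(-2\right) \right)} \right)} = 74 \left(- \frac{1}{3 \left(\left(-1\right) \left(-2\right)\right)}\right) = 74 \left(- \frac{1}{3 \cdot 2}\right) = 74 \left(- \frac{1}{6}\right) = - \frac{37}{3}$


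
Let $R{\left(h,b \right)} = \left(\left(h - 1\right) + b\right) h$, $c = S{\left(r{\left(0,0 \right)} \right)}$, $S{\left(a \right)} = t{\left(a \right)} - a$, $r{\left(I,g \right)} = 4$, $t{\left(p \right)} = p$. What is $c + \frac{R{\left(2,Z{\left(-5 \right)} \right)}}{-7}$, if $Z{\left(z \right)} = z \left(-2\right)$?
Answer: $- \frac{22}{7} \approx -3.1429$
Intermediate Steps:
$S{\left(a \right)} = 0$ ($S{\left(a \right)} = a - a = 0$)
$Z{\left(z \right)} = - 2 z$
$c = 0$
$R{\left(h,b \right)} = h \left(-1 + b + h\right)$ ($R{\left(h,b \right)} = \left(\left(-1 + h\right) + b\right) h = \left(-1 + b + h\right) h = h \left(-1 + b + h\right)$)
$c + \frac{R{\left(2,Z{\left(-5 \right)} \right)}}{-7} = 0 + \frac{2 \left(-1 - -10 + 2\right)}{-7} = 0 + 2 \left(-1 + 10 + 2\right) \left(- \frac{1}{7}\right) = 0 + 2 \cdot 11 \left(- \frac{1}{7}\right) = 0 + 22 \left(- \frac{1}{7}\right) = 0 - \frac{22}{7} = - \frac{22}{7}$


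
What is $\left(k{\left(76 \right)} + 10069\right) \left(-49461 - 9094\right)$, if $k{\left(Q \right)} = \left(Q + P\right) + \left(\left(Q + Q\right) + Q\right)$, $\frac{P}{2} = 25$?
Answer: $-610318765$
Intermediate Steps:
$P = 50$ ($P = 2 \cdot 25 = 50$)
$k{\left(Q \right)} = 50 + 4 Q$ ($k{\left(Q \right)} = \left(Q + 50\right) + \left(\left(Q + Q\right) + Q\right) = \left(50 + Q\right) + \left(2 Q + Q\right) = \left(50 + Q\right) + 3 Q = 50 + 4 Q$)
$\left(k{\left(76 \right)} + 10069\right) \left(-49461 - 9094\right) = \left(\left(50 + 4 \cdot 76\right) + 10069\right) \left(-49461 - 9094\right) = \left(\left(50 + 304\right) + 10069\right) \left(-58555\right) = \left(354 + 10069\right) \left(-58555\right) = 10423 \left(-58555\right) = -610318765$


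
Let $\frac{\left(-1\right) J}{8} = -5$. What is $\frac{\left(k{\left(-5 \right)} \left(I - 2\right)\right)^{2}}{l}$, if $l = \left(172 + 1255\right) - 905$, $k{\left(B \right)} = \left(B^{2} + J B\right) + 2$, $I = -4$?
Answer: $\frac{59858}{29} \approx 2064.1$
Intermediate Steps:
$J = 40$ ($J = \left(-8\right) \left(-5\right) = 40$)
$k{\left(B \right)} = 2 + B^{2} + 40 B$ ($k{\left(B \right)} = \left(B^{2} + 40 B\right) + 2 = 2 + B^{2} + 40 B$)
$l = 522$ ($l = 1427 - 905 = 522$)
$\frac{\left(k{\left(-5 \right)} \left(I - 2\right)\right)^{2}}{l} = \frac{\left(\left(2 + \left(-5\right)^{2} + 40 \left(-5\right)\right) \left(-4 - 2\right)\right)^{2}}{522} = \left(\left(2 + 25 - 200\right) \left(-6\right)\right)^{2} \cdot \frac{1}{522} = \left(\left(-173\right) \left(-6\right)\right)^{2} \cdot \frac{1}{522} = 1038^{2} \cdot \frac{1}{522} = 1077444 \cdot \frac{1}{522} = \frac{59858}{29}$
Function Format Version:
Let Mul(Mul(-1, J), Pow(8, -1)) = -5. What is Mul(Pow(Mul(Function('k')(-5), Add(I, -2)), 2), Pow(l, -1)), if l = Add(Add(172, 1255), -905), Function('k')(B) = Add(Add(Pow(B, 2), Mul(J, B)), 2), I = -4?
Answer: Rational(59858, 29) ≈ 2064.1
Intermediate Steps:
J = 40 (J = Mul(-8, -5) = 40)
Function('k')(B) = Add(2, Pow(B, 2), Mul(40, B)) (Function('k')(B) = Add(Add(Pow(B, 2), Mul(40, B)), 2) = Add(2, Pow(B, 2), Mul(40, B)))
l = 522 (l = Add(1427, -905) = 522)
Mul(Pow(Mul(Function('k')(-5), Add(I, -2)), 2), Pow(l, -1)) = Mul(Pow(Mul(Add(2, Pow(-5, 2), Mul(40, -5)), Add(-4, -2)), 2), Pow(522, -1)) = Mul(Pow(Mul(Add(2, 25, -200), -6), 2), Rational(1, 522)) = Mul(Pow(Mul(-173, -6), 2), Rational(1, 522)) = Mul(Pow(1038, 2), Rational(1, 522)) = Mul(1077444, Rational(1, 522)) = Rational(59858, 29)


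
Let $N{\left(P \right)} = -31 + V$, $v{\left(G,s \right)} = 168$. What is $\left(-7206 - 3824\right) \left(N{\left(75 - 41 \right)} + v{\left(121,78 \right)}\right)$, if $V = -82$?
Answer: $-606650$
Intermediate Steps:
$N{\left(P \right)} = -113$ ($N{\left(P \right)} = -31 - 82 = -113$)
$\left(-7206 - 3824\right) \left(N{\left(75 - 41 \right)} + v{\left(121,78 \right)}\right) = \left(-7206 - 3824\right) \left(-113 + 168\right) = \left(-11030\right) 55 = -606650$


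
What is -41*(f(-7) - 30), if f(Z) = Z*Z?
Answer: -779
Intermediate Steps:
f(Z) = Z**2
-41*(f(-7) - 30) = -41*((-7)**2 - 30) = -41*(49 - 30) = -41*19 = -779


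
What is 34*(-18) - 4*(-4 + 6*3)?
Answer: -668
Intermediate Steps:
34*(-18) - 4*(-4 + 6*3) = -612 - 4*(-4 + 18) = -612 - 4*14 = -612 - 56 = -668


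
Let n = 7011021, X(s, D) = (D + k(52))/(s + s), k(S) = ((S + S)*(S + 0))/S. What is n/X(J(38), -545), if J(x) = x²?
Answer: -6749276216/147 ≈ -4.5913e+7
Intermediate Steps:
k(S) = 2*S (k(S) = ((2*S)*S)/S = (2*S²)/S = 2*S)
X(s, D) = (104 + D)/(2*s) (X(s, D) = (D + 2*52)/(s + s) = (D + 104)/((2*s)) = (104 + D)*(1/(2*s)) = (104 + D)/(2*s))
n/X(J(38), -545) = 7011021/(((104 - 545)/(2*(38²)))) = 7011021/(((½)*(-441)/1444)) = 7011021/(((½)*(1/1444)*(-441))) = 7011021/(-441/2888) = 7011021*(-2888/441) = -6749276216/147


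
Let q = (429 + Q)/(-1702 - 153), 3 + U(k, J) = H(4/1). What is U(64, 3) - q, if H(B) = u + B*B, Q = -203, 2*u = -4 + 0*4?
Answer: 20631/1855 ≈ 11.122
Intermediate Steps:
u = -2 (u = (-4 + 0*4)/2 = (-4 + 0)/2 = (½)*(-4) = -2)
H(B) = -2 + B² (H(B) = -2 + B*B = -2 + B²)
U(k, J) = 11 (U(k, J) = -3 + (-2 + (4/1)²) = -3 + (-2 + (4*1)²) = -3 + (-2 + 4²) = -3 + (-2 + 16) = -3 + 14 = 11)
q = -226/1855 (q = (429 - 203)/(-1702 - 153) = 226/(-1855) = 226*(-1/1855) = -226/1855 ≈ -0.12183)
U(64, 3) - q = 11 - 1*(-226/1855) = 11 + 226/1855 = 20631/1855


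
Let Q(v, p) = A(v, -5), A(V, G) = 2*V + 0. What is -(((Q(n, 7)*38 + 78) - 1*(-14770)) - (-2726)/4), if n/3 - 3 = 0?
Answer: -32427/2 ≈ -16214.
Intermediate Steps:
n = 9 (n = 9 + 3*0 = 9 + 0 = 9)
A(V, G) = 2*V
Q(v, p) = 2*v
-(((Q(n, 7)*38 + 78) - 1*(-14770)) - (-2726)/4) = -((((2*9)*38 + 78) - 1*(-14770)) - (-2726)/4) = -(((18*38 + 78) + 14770) - (-2726)/4) = -(((684 + 78) + 14770) - 1*(-1363/2)) = -((762 + 14770) + 1363/2) = -(15532 + 1363/2) = -1*32427/2 = -32427/2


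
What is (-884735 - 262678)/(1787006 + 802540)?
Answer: -382471/863182 ≈ -0.44309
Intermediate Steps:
(-884735 - 262678)/(1787006 + 802540) = -1147413/2589546 = -1147413*1/2589546 = -382471/863182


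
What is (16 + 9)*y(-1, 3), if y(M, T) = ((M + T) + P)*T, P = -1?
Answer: 75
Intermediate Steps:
y(M, T) = T*(-1 + M + T) (y(M, T) = ((M + T) - 1)*T = (-1 + M + T)*T = T*(-1 + M + T))
(16 + 9)*y(-1, 3) = (16 + 9)*(3*(-1 - 1 + 3)) = 25*(3*1) = 25*3 = 75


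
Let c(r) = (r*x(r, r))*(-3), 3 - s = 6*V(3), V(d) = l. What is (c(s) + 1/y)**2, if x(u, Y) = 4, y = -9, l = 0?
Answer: 105625/81 ≈ 1304.0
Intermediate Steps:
V(d) = 0
s = 3 (s = 3 - 6*0 = 3 - 1*0 = 3 + 0 = 3)
c(r) = -12*r (c(r) = (r*4)*(-3) = (4*r)*(-3) = -12*r)
(c(s) + 1/y)**2 = (-12*3 + 1/(-9))**2 = (-36 - 1/9)**2 = (-325/9)**2 = 105625/81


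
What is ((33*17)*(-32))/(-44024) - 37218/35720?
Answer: -62327487/98283580 ≈ -0.63416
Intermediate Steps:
((33*17)*(-32))/(-44024) - 37218/35720 = (561*(-32))*(-1/44024) - 37218*1/35720 = -17952*(-1/44024) - 18609/17860 = 2244/5503 - 18609/17860 = -62327487/98283580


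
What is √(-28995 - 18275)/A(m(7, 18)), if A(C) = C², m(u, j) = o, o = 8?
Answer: I*√47270/64 ≈ 3.3971*I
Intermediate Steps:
m(u, j) = 8
√(-28995 - 18275)/A(m(7, 18)) = √(-28995 - 18275)/(8²) = √(-47270)/64 = (I*√47270)*(1/64) = I*√47270/64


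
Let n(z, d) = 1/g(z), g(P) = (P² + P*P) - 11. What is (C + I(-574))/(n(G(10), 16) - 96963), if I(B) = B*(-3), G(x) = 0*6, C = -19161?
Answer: 191829/1066594 ≈ 0.17985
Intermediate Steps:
G(x) = 0
g(P) = -11 + 2*P² (g(P) = (P² + P²) - 11 = 2*P² - 11 = -11 + 2*P²)
n(z, d) = 1/(-11 + 2*z²)
I(B) = -3*B
(C + I(-574))/(n(G(10), 16) - 96963) = (-19161 - 3*(-574))/(1/(-11 + 2*0²) - 96963) = (-19161 + 1722)/(1/(-11 + 2*0) - 96963) = -17439/(1/(-11 + 0) - 96963) = -17439/(1/(-11) - 96963) = -17439/(-1/11 - 96963) = -17439/(-1066594/11) = -17439*(-11/1066594) = 191829/1066594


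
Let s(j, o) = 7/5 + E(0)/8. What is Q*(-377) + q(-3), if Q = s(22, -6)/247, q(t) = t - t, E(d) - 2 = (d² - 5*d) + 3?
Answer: -2349/760 ≈ -3.0908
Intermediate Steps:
E(d) = 5 + d² - 5*d (E(d) = 2 + ((d² - 5*d) + 3) = 2 + (3 + d² - 5*d) = 5 + d² - 5*d)
q(t) = 0
s(j, o) = 81/40 (s(j, o) = 7/5 + (5 + 0² - 5*0)/8 = 7*(⅕) + (5 + 0 + 0)*(⅛) = 7/5 + 5*(⅛) = 7/5 + 5/8 = 81/40)
Q = 81/9880 (Q = (81/40)/247 = (81/40)*(1/247) = 81/9880 ≈ 0.0081984)
Q*(-377) + q(-3) = (81/9880)*(-377) + 0 = -2349/760 + 0 = -2349/760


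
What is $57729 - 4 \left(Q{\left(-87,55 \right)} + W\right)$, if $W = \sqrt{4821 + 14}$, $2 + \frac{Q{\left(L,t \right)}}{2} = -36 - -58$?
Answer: $57569 - 4 \sqrt{4835} \approx 57291.0$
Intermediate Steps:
$Q{\left(L,t \right)} = 40$ ($Q{\left(L,t \right)} = -4 + 2 \left(-36 - -58\right) = -4 + 2 \left(-36 + 58\right) = -4 + 2 \cdot 22 = -4 + 44 = 40$)
$W = \sqrt{4835} \approx 69.534$
$57729 - 4 \left(Q{\left(-87,55 \right)} + W\right) = 57729 - 4 \left(40 + \sqrt{4835}\right) = 57729 - \left(160 + 4 \sqrt{4835}\right) = 57569 - 4 \sqrt{4835}$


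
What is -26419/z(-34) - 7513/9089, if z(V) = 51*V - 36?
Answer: 226824281/16087530 ≈ 14.099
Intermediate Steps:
z(V) = -36 + 51*V
-26419/z(-34) - 7513/9089 = -26419/(-36 + 51*(-34)) - 7513/9089 = -26419/(-36 - 1734) - 7513*1/9089 = -26419/(-1770) - 7513/9089 = -26419*(-1/1770) - 7513/9089 = 26419/1770 - 7513/9089 = 226824281/16087530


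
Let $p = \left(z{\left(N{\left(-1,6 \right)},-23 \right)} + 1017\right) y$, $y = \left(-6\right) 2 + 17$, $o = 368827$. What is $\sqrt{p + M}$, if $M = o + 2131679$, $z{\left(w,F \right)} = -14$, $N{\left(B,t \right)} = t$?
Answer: $\sqrt{2505521} \approx 1582.9$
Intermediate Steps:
$y = 5$ ($y = -12 + 17 = 5$)
$M = 2500506$ ($M = 368827 + 2131679 = 2500506$)
$p = 5015$ ($p = \left(-14 + 1017\right) 5 = 1003 \cdot 5 = 5015$)
$\sqrt{p + M} = \sqrt{5015 + 2500506} = \sqrt{2505521}$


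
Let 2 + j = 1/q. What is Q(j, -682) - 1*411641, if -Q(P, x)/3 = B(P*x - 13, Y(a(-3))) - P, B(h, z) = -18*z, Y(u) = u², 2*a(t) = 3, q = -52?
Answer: -21399329/52 ≈ -4.1153e+5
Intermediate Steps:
a(t) = 3/2 (a(t) = (½)*3 = 3/2)
j = -105/52 (j = -2 + 1/(-52) = -2 - 1/52 = -105/52 ≈ -2.0192)
Q(P, x) = 243/2 + 3*P (Q(P, x) = -3*(-18*(3/2)² - P) = -3*(-18*9/4 - P) = -3*(-81/2 - P) = 243/2 + 3*P)
Q(j, -682) - 1*411641 = (243/2 + 3*(-105/52)) - 1*411641 = (243/2 - 315/52) - 411641 = 6003/52 - 411641 = -21399329/52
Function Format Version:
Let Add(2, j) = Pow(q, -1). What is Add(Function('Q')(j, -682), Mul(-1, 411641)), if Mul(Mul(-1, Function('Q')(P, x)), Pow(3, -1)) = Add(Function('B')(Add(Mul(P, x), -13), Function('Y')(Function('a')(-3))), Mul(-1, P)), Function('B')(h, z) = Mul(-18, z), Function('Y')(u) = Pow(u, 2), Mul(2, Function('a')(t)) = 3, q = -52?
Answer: Rational(-21399329, 52) ≈ -4.1153e+5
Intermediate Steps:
Function('a')(t) = Rational(3, 2) (Function('a')(t) = Mul(Rational(1, 2), 3) = Rational(3, 2))
j = Rational(-105, 52) (j = Add(-2, Pow(-52, -1)) = Add(-2, Rational(-1, 52)) = Rational(-105, 52) ≈ -2.0192)
Function('Q')(P, x) = Add(Rational(243, 2), Mul(3, P)) (Function('Q')(P, x) = Mul(-3, Add(Mul(-18, Pow(Rational(3, 2), 2)), Mul(-1, P))) = Mul(-3, Add(Mul(-18, Rational(9, 4)), Mul(-1, P))) = Mul(-3, Add(Rational(-81, 2), Mul(-1, P))) = Add(Rational(243, 2), Mul(3, P)))
Add(Function('Q')(j, -682), Mul(-1, 411641)) = Add(Add(Rational(243, 2), Mul(3, Rational(-105, 52))), Mul(-1, 411641)) = Add(Add(Rational(243, 2), Rational(-315, 52)), -411641) = Add(Rational(6003, 52), -411641) = Rational(-21399329, 52)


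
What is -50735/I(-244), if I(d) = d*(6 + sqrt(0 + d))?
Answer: 30441/6832 - 10147*I*sqrt(61)/6832 ≈ 4.4557 - 11.6*I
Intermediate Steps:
I(d) = d*(6 + sqrt(d))
-50735/I(-244) = -50735/((-244)**(3/2) + 6*(-244)) = -50735/(-488*I*sqrt(61) - 1464) = -50735/(-1464 - 488*I*sqrt(61))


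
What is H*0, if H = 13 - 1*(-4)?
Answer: 0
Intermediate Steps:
H = 17 (H = 13 + 4 = 17)
H*0 = 17*0 = 0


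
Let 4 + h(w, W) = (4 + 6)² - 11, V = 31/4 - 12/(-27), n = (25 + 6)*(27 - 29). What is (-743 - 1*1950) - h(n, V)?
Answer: -2778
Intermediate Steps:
n = -62 (n = 31*(-2) = -62)
V = 295/36 (V = 31*(¼) - 12*(-1/27) = 31/4 + 4/9 = 295/36 ≈ 8.1944)
h(w, W) = 85 (h(w, W) = -4 + ((4 + 6)² - 11) = -4 + (10² - 11) = -4 + (100 - 11) = -4 + 89 = 85)
(-743 - 1*1950) - h(n, V) = (-743 - 1*1950) - 1*85 = (-743 - 1950) - 85 = -2693 - 85 = -2778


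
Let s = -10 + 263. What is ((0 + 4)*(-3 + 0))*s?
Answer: -3036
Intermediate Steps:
s = 253
((0 + 4)*(-3 + 0))*s = ((0 + 4)*(-3 + 0))*253 = (4*(-3))*253 = -12*253 = -3036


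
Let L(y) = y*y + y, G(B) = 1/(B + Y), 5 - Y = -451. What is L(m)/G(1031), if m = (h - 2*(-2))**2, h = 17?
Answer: 289849014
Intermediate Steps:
Y = 456 (Y = 5 - 1*(-451) = 5 + 451 = 456)
m = 441 (m = (17 - 2*(-2))**2 = (17 + 4)**2 = 21**2 = 441)
G(B) = 1/(456 + B) (G(B) = 1/(B + 456) = 1/(456 + B))
L(y) = y + y**2 (L(y) = y**2 + y = y + y**2)
L(m)/G(1031) = (441*(1 + 441))/(1/(456 + 1031)) = (441*442)/(1/1487) = 194922/(1/1487) = 194922*1487 = 289849014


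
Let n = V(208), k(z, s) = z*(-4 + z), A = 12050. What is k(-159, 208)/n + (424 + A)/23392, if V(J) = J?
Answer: 2378301/19006 ≈ 125.13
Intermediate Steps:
n = 208
k(-159, 208)/n + (424 + A)/23392 = -159*(-4 - 159)/208 + (424 + 12050)/23392 = -159*(-163)*(1/208) + 12474*(1/23392) = 25917*(1/208) + 6237/11696 = 25917/208 + 6237/11696 = 2378301/19006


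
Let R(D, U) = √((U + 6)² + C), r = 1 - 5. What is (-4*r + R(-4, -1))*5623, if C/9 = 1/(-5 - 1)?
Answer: 89968 + 5623*√94/2 ≈ 1.1723e+5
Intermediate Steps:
r = -4
C = -3/2 (C = 9/(-5 - 1) = 9/(-6) = 9*(-⅙) = -3/2 ≈ -1.5000)
R(D, U) = √(-3/2 + (6 + U)²) (R(D, U) = √((U + 6)² - 3/2) = √((6 + U)² - 3/2) = √(-3/2 + (6 + U)²))
(-4*r + R(-4, -1))*5623 = (-4*(-4) + √(-6 + 4*(6 - 1)²)/2)*5623 = (16 + √(-6 + 4*5²)/2)*5623 = (16 + √(-6 + 4*25)/2)*5623 = (16 + √(-6 + 100)/2)*5623 = (16 + √94/2)*5623 = 89968 + 5623*√94/2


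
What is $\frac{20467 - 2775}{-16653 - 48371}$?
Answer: $- \frac{4423}{16256} \approx -0.27208$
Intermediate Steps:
$\frac{20467 - 2775}{-16653 - 48371} = \frac{20467 - 2775}{-65024} = 17692 \left(- \frac{1}{65024}\right) = - \frac{4423}{16256}$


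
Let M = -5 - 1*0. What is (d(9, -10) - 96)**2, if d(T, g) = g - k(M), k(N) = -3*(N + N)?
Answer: 18496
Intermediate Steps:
M = -5 (M = -5 + 0 = -5)
k(N) = -6*N
d(T, g) = -30 + g (d(T, g) = g - (-6)*(-5) = g - 1*30 = g - 30 = -30 + g)
(d(9, -10) - 96)**2 = ((-30 - 10) - 96)**2 = (-40 - 96)**2 = (-136)**2 = 18496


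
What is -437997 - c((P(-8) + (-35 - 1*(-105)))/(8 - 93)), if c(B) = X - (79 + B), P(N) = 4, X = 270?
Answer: -37246054/85 ≈ -4.3819e+5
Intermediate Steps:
c(B) = 191 - B (c(B) = 270 - (79 + B) = 270 + (-79 - B) = 191 - B)
-437997 - c((P(-8) + (-35 - 1*(-105)))/(8 - 93)) = -437997 - (191 - (4 + (-35 - 1*(-105)))/(8 - 93)) = -437997 - (191 - (4 + (-35 + 105))/(-85)) = -437997 - (191 - (4 + 70)*(-1)/85) = -437997 - (191 - 74*(-1)/85) = -437997 - (191 - 1*(-74/85)) = -437997 - (191 + 74/85) = -437997 - 1*16309/85 = -437997 - 16309/85 = -37246054/85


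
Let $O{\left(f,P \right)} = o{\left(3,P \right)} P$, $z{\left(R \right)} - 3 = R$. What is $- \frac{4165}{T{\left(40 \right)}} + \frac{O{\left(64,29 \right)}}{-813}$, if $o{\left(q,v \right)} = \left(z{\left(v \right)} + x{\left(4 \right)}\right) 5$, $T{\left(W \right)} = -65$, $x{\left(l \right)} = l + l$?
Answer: $\frac{601829}{10569} \approx 56.943$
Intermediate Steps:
$z{\left(R \right)} = 3 + R$
$x{\left(l \right)} = 2 l$
$o{\left(q,v \right)} = 55 + 5 v$ ($o{\left(q,v \right)} = \left(\left(3 + v\right) + 2 \cdot 4\right) 5 = \left(\left(3 + v\right) + 8\right) 5 = \left(11 + v\right) 5 = 55 + 5 v$)
$O{\left(f,P \right)} = P \left(55 + 5 P\right)$ ($O{\left(f,P \right)} = \left(55 + 5 P\right) P = P \left(55 + 5 P\right)$)
$- \frac{4165}{T{\left(40 \right)}} + \frac{O{\left(64,29 \right)}}{-813} = - \frac{4165}{-65} + \frac{5 \cdot 29 \left(11 + 29\right)}{-813} = \left(-4165\right) \left(- \frac{1}{65}\right) + 5 \cdot 29 \cdot 40 \left(- \frac{1}{813}\right) = \frac{833}{13} + 5800 \left(- \frac{1}{813}\right) = \frac{833}{13} - \frac{5800}{813} = \frac{601829}{10569}$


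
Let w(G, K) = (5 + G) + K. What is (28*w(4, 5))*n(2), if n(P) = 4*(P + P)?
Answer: 6272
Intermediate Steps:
n(P) = 8*P (n(P) = 4*(2*P) = 8*P)
w(G, K) = 5 + G + K
(28*w(4, 5))*n(2) = (28*(5 + 4 + 5))*(8*2) = (28*14)*16 = 392*16 = 6272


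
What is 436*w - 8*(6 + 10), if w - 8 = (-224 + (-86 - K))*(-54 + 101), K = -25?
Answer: -5836860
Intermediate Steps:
w = -13387 (w = 8 + (-224 + (-86 - 1*(-25)))*(-54 + 101) = 8 + (-224 + (-86 + 25))*47 = 8 + (-224 - 61)*47 = 8 - 285*47 = 8 - 13395 = -13387)
436*w - 8*(6 + 10) = 436*(-13387) - 8*(6 + 10) = -5836732 - 8*16 = -5836732 - 128 = -5836860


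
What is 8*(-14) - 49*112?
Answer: -5600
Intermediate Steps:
8*(-14) - 49*112 = -112 - 5488 = -5600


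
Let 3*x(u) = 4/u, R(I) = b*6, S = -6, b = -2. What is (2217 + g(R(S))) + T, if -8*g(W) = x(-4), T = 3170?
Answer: 129289/24 ≈ 5387.0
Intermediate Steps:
R(I) = -12 (R(I) = -2*6 = -12)
x(u) = 4/(3*u) (x(u) = (4/u)/3 = 4/(3*u))
g(W) = 1/24 (g(W) = -1/(6*(-4)) = -(-1)/(6*4) = -1/8*(-1/3) = 1/24)
(2217 + g(R(S))) + T = (2217 + 1/24) + 3170 = 53209/24 + 3170 = 129289/24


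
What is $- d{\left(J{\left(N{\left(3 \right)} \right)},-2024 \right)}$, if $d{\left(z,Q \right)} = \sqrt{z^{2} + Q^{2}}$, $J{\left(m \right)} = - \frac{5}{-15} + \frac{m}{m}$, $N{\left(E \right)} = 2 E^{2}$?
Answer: $- \frac{20 \sqrt{92173}}{3} \approx -2024.0$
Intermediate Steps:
$J{\left(m \right)} = \frac{4}{3}$ ($J{\left(m \right)} = \left(-5\right) \left(- \frac{1}{15}\right) + 1 = \frac{1}{3} + 1 = \frac{4}{3}$)
$d{\left(z,Q \right)} = \sqrt{Q^{2} + z^{2}}$
$- d{\left(J{\left(N{\left(3 \right)} \right)},-2024 \right)} = - \sqrt{\left(-2024\right)^{2} + \left(\frac{4}{3}\right)^{2}} = - \sqrt{4096576 + \frac{16}{9}} = - \sqrt{\frac{36869200}{9}} = - \frac{20 \sqrt{92173}}{3}$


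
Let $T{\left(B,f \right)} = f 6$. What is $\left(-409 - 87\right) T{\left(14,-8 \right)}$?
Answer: $23808$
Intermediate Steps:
$T{\left(B,f \right)} = 6 f$
$\left(-409 - 87\right) T{\left(14,-8 \right)} = \left(-409 - 87\right) 6 \left(-8\right) = \left(-496\right) \left(-48\right) = 23808$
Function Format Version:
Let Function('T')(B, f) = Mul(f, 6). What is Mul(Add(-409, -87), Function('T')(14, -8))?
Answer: 23808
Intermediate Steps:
Function('T')(B, f) = Mul(6, f)
Mul(Add(-409, -87), Function('T')(14, -8)) = Mul(Add(-409, -87), Mul(6, -8)) = Mul(-496, -48) = 23808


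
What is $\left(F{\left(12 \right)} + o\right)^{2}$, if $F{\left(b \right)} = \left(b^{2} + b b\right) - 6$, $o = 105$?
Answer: $149769$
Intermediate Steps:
$F{\left(b \right)} = -6 + 2 b^{2}$ ($F{\left(b \right)} = \left(b^{2} + b^{2}\right) - 6 = 2 b^{2} - 6 = -6 + 2 b^{2}$)
$\left(F{\left(12 \right)} + o\right)^{2} = \left(\left(-6 + 2 \cdot 12^{2}\right) + 105\right)^{2} = \left(\left(-6 + 2 \cdot 144\right) + 105\right)^{2} = \left(\left(-6 + 288\right) + 105\right)^{2} = \left(282 + 105\right)^{2} = 387^{2} = 149769$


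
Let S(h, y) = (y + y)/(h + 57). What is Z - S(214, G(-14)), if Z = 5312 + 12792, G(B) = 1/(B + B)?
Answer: 68686577/3794 ≈ 18104.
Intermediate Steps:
G(B) = 1/(2*B)
S(h, y) = 2*y/(57 + h) (S(h, y) = (2*y)/(57 + h) = 2*y/(57 + h))
Z = 18104
Z - S(214, G(-14)) = 18104 - 2*(½)/(-14)/(57 + 214) = 18104 - 2*(½)*(-1/14)/271 = 18104 - 2*(-1)/(28*271) = 18104 - 1*(-1/3794) = 18104 + 1/3794 = 68686577/3794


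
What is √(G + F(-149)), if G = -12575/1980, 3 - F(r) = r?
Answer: √634447/66 ≈ 12.069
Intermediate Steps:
F(r) = 3 - r
G = -2515/396 (G = -12575*1/1980 = -2515/396 ≈ -6.3510)
√(G + F(-149)) = √(-2515/396 + (3 - 1*(-149))) = √(-2515/396 + (3 + 149)) = √(-2515/396 + 152) = √(57677/396) = √634447/66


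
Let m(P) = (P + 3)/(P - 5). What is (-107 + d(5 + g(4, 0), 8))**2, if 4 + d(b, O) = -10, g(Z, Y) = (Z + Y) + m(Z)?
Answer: 14641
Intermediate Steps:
m(P) = (3 + P)/(-5 + P)
g(Z, Y) = Y + Z + (3 + Z)/(-5 + Z) (g(Z, Y) = (Z + Y) + (3 + Z)/(-5 + Z) = (Y + Z) + (3 + Z)/(-5 + Z) = Y + Z + (3 + Z)/(-5 + Z))
d(b, O) = -14 (d(b, O) = -4 - 10 = -14)
(-107 + d(5 + g(4, 0), 8))**2 = (-107 - 14)**2 = (-121)**2 = 14641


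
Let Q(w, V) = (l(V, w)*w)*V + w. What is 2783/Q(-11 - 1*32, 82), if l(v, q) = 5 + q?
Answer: 2783/133945 ≈ 0.020777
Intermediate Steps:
Q(w, V) = w + V*w*(5 + w) (Q(w, V) = ((5 + w)*w)*V + w = (w*(5 + w))*V + w = V*w*(5 + w) + w = w + V*w*(5 + w))
2783/Q(-11 - 1*32, 82) = 2783/(((-11 - 1*32)*(1 + 82*(5 + (-11 - 1*32))))) = 2783/(((-11 - 32)*(1 + 82*(5 + (-11 - 32))))) = 2783/((-43*(1 + 82*(5 - 43)))) = 2783/((-43*(1 + 82*(-38)))) = 2783/((-43*(1 - 3116))) = 2783/((-43*(-3115))) = 2783/133945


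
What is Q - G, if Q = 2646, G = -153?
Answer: 2799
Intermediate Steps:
Q - G = 2646 - 1*(-153) = 2646 + 153 = 2799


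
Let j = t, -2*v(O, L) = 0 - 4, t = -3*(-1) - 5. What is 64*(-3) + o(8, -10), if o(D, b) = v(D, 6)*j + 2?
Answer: -194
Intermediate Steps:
t = -2 (t = 3 - 5 = -2)
v(O, L) = 2 (v(O, L) = -(0 - 4)/2 = -1/2*(-4) = 2)
j = -2
o(D, b) = -2 (o(D, b) = 2*(-2) + 2 = -4 + 2 = -2)
64*(-3) + o(8, -10) = 64*(-3) - 2 = -192 - 2 = -194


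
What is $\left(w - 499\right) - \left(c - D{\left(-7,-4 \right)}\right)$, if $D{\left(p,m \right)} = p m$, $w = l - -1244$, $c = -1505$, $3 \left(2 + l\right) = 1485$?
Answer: $2771$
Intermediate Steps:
$l = 493$ ($l = -2 + \frac{1}{3} \cdot 1485 = -2 + 495 = 493$)
$w = 1737$ ($w = 493 - -1244 = 493 + 1244 = 1737$)
$D{\left(p,m \right)} = m p$
$\left(w - 499\right) - \left(c - D{\left(-7,-4 \right)}\right) = \left(1737 - 499\right) - -1533 = 1238 + \left(28 + 1505\right) = 1238 + 1533 = 2771$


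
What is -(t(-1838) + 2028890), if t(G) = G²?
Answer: -5407134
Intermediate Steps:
-(t(-1838) + 2028890) = -((-1838)² + 2028890) = -(3378244 + 2028890) = -1*5407134 = -5407134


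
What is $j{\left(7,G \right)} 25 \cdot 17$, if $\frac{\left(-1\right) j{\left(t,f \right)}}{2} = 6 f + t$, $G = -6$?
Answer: $24650$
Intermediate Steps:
$j{\left(t,f \right)} = - 12 f - 2 t$ ($j{\left(t,f \right)} = - 2 \left(6 f + t\right) = - 2 \left(t + 6 f\right) = - 12 f - 2 t$)
$j{\left(7,G \right)} 25 \cdot 17 = \left(\left(-12\right) \left(-6\right) - 14\right) 25 \cdot 17 = \left(72 - 14\right) 25 \cdot 17 = 58 \cdot 25 \cdot 17 = 1450 \cdot 17 = 24650$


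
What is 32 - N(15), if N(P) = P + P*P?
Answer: -208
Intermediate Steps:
N(P) = P + P²
32 - N(15) = 32 - 15*(1 + 15) = 32 - 15*16 = 32 - 1*240 = 32 - 240 = -208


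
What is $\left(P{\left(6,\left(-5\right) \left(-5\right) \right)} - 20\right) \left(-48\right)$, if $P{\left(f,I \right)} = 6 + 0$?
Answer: $672$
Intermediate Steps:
$P{\left(f,I \right)} = 6$
$\left(P{\left(6,\left(-5\right) \left(-5\right) \right)} - 20\right) \left(-48\right) = \left(6 - 20\right) \left(-48\right) = \left(-14\right) \left(-48\right) = 672$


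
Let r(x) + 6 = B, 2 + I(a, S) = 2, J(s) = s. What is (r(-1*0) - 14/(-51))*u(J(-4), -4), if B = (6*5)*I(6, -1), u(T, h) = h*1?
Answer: 1168/51 ≈ 22.902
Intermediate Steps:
u(T, h) = h
I(a, S) = 0 (I(a, S) = -2 + 2 = 0)
B = 0 (B = (6*5)*0 = 30*0 = 0)
r(x) = -6 (r(x) = -6 + 0 = -6)
(r(-1*0) - 14/(-51))*u(J(-4), -4) = (-6 - 14/(-51))*(-4) = (-6 - 14*(-1/51))*(-4) = (-6 + 14/51)*(-4) = -292/51*(-4) = 1168/51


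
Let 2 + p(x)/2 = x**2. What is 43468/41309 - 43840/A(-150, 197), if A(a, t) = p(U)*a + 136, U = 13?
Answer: 995705428/515990719 ≈ 1.9297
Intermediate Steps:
p(x) = -4 + 2*x**2
A(a, t) = 136 + 334*a (A(a, t) = (-4 + 2*13**2)*a + 136 = (-4 + 2*169)*a + 136 = (-4 + 338)*a + 136 = 334*a + 136 = 136 + 334*a)
43468/41309 - 43840/A(-150, 197) = 43468/41309 - 43840/(136 + 334*(-150)) = 43468*(1/41309) - 43840/(136 - 50100) = 43468/41309 - 43840/(-49964) = 43468/41309 - 43840*(-1/49964) = 43468/41309 + 10960/12491 = 995705428/515990719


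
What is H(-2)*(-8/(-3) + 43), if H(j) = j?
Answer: -274/3 ≈ -91.333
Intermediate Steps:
H(-2)*(-8/(-3) + 43) = -2*(-8/(-3) + 43) = -2*(-8*(-⅓) + 43) = -2*(8/3 + 43) = -2*137/3 = -274/3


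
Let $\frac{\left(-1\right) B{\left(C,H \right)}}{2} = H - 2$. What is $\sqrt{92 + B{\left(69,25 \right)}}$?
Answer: $\sqrt{46} \approx 6.7823$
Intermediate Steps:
$B{\left(C,H \right)} = 4 - 2 H$ ($B{\left(C,H \right)} = - 2 \left(H - 2\right) = - 2 \left(-2 + H\right) = 4 - 2 H$)
$\sqrt{92 + B{\left(69,25 \right)}} = \sqrt{92 + \left(4 - 50\right)} = \sqrt{92 - 46} = \sqrt{46}$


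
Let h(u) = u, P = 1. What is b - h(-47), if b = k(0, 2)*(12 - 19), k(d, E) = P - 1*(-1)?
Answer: 33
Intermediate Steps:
k(d, E) = 2 (k(d, E) = 1 - 1*(-1) = 1 + 1 = 2)
b = -14 (b = 2*(12 - 19) = 2*(-7) = -14)
b - h(-47) = -14 - 1*(-47) = -14 + 47 = 33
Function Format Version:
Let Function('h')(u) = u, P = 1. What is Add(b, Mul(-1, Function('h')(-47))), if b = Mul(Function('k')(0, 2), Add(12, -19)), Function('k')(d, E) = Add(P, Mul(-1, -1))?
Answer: 33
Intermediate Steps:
Function('k')(d, E) = 2 (Function('k')(d, E) = Add(1, Mul(-1, -1)) = Add(1, 1) = 2)
b = -14 (b = Mul(2, Add(12, -19)) = Mul(2, -7) = -14)
Add(b, Mul(-1, Function('h')(-47))) = Add(-14, Mul(-1, -47)) = Add(-14, 47) = 33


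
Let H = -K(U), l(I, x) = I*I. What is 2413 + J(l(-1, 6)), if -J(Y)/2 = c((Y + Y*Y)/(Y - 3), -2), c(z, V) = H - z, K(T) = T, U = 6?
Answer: 2423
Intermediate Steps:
l(I, x) = I**2
H = -6 (H = -1*6 = -6)
c(z, V) = -6 - z
J(Y) = 12 + 2*(Y + Y**2)/(-3 + Y) (J(Y) = -2*(-6 - (Y + Y*Y)/(Y - 3)) = -2*(-6 - (Y + Y**2)/(-3 + Y)) = 12 + 2*(Y + Y**2)/(-3 + Y))
2413 + J(l(-1, 6)) = 2413 + 2*(-18 + ((-1)**2)**2 + 7*(-1)**2)/(-3 + (-1)**2) = 2413 + 2*(-18 + 1**2 + 7*1)/(-3 + 1) = 2413 + 2*(-18 + 1 + 7)/(-2) = 2413 + 2*(-1/2)*(-10) = 2413 + 10 = 2423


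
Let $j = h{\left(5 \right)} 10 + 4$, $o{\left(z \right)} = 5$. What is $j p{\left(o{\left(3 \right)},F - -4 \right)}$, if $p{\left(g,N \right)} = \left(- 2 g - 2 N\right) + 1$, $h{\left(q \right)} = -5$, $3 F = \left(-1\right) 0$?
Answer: $782$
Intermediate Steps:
$F = 0$ ($F = \frac{\left(-1\right) 0}{3} = \frac{1}{3} \cdot 0 = 0$)
$p{\left(g,N \right)} = 1 - 2 N - 2 g$ ($p{\left(g,N \right)} = \left(- 2 N - 2 g\right) + 1 = 1 - 2 N - 2 g$)
$j = -46$ ($j = \left(-5\right) 10 + 4 = -50 + 4 = -46$)
$j p{\left(o{\left(3 \right)},F - -4 \right)} = - 46 \left(1 - 2 \left(0 - -4\right) - 10\right) = - 46 \left(1 - 2 \left(0 + 4\right) - 10\right) = - 46 \left(1 - 8 - 10\right) = \left(-46\right) \left(-17\right) = 782$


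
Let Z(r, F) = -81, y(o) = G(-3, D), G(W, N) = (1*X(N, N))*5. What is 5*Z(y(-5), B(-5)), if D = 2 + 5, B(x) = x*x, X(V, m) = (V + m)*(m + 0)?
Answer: -405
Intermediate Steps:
X(V, m) = m*(V + m) (X(V, m) = (V + m)*m = m*(V + m))
B(x) = x²
D = 7
G(W, N) = 10*N² (G(W, N) = (1*(N*(N + N)))*5 = (1*(N*(2*N)))*5 = (1*(2*N²))*5 = (2*N²)*5 = 10*N²)
y(o) = 490 (y(o) = 10*7² = 10*49 = 490)
5*Z(y(-5), B(-5)) = 5*(-81) = -405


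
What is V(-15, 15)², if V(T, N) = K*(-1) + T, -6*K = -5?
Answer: 9025/36 ≈ 250.69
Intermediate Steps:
K = ⅚ (K = -⅙*(-5) = ⅚ ≈ 0.83333)
V(T, N) = -⅚ + T (V(T, N) = (⅚)*(-1) + T = -⅚ + T)
V(-15, 15)² = (-⅚ - 15)² = (-95/6)² = 9025/36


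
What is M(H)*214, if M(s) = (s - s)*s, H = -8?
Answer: 0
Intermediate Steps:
M(s) = 0 (M(s) = 0*s = 0)
M(H)*214 = 0*214 = 0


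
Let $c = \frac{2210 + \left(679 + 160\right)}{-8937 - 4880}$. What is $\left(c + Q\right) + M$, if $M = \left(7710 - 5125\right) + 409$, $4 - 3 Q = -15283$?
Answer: $\frac{335315626}{41451} \approx 8089.4$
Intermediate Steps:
$Q = \frac{15287}{3}$ ($Q = \frac{4}{3} - - \frac{15283}{3} = \frac{4}{3} + \frac{15283}{3} = \frac{15287}{3} \approx 5095.7$)
$M = 2994$ ($M = 2585 + 409 = 2994$)
$c = - \frac{3049}{13817}$ ($c = \frac{2210 + 839}{-13817} = 3049 \left(- \frac{1}{13817}\right) = - \frac{3049}{13817} \approx -0.22067$)
$\left(c + Q\right) + M = \left(- \frac{3049}{13817} + \frac{15287}{3}\right) + 2994 = \frac{211211332}{41451} + 2994 = \frac{335315626}{41451}$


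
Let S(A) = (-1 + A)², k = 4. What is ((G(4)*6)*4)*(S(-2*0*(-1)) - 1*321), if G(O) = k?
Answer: -30720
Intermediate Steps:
G(O) = 4
((G(4)*6)*4)*(S(-2*0*(-1)) - 1*321) = ((4*6)*4)*((-1 - 2*0*(-1))² - 1*321) = (24*4)*((-1 + 0*(-1))² - 321) = 96*((-1 + 0)² - 321) = 96*((-1)² - 321) = 96*(1 - 321) = 96*(-320) = -30720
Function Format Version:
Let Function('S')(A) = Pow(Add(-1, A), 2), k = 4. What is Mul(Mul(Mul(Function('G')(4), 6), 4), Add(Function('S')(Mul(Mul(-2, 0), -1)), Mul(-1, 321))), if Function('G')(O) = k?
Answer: -30720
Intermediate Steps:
Function('G')(O) = 4
Mul(Mul(Mul(Function('G')(4), 6), 4), Add(Function('S')(Mul(Mul(-2, 0), -1)), Mul(-1, 321))) = Mul(Mul(Mul(4, 6), 4), Add(Pow(Add(-1, Mul(Mul(-2, 0), -1)), 2), Mul(-1, 321))) = Mul(Mul(24, 4), Add(Pow(Add(-1, Mul(0, -1)), 2), -321)) = Mul(96, Add(Pow(Add(-1, 0), 2), -321)) = Mul(96, Add(Pow(-1, 2), -321)) = Mul(96, Add(1, -321)) = Mul(96, -320) = -30720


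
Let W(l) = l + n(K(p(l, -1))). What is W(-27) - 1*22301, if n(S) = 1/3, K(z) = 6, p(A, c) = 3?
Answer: -66983/3 ≈ -22328.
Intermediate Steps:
n(S) = 1/3
W(l) = 1/3 + l (W(l) = l + 1/3 = 1/3 + l)
W(-27) - 1*22301 = (1/3 - 27) - 1*22301 = -80/3 - 22301 = -66983/3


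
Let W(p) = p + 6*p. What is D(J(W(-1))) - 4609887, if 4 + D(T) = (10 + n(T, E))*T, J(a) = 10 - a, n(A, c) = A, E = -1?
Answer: -4609432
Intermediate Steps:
W(p) = 7*p
D(T) = -4 + T*(10 + T) (D(T) = -4 + (10 + T)*T = -4 + T*(10 + T))
D(J(W(-1))) - 4609887 = (-4 + (10 - 7*(-1))**2 + 10*(10 - 7*(-1))) - 4609887 = (-4 + (10 - 1*(-7))**2 + 10*(10 - 1*(-7))) - 4609887 = (-4 + (10 + 7)**2 + 10*(10 + 7)) - 4609887 = (-4 + 17**2 + 10*17) - 4609887 = (-4 + 289 + 170) - 4609887 = 455 - 4609887 = -4609432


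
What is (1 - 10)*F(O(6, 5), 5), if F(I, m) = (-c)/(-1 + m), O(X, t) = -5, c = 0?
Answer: 0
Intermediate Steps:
F(I, m) = 0 (F(I, m) = (-1*0)/(-1 + m) = 0/(-1 + m) = 0)
(1 - 10)*F(O(6, 5), 5) = (1 - 10)*0 = -9*0 = 0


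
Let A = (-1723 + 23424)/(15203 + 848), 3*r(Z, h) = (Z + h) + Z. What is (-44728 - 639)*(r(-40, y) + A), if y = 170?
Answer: -3261440111/2293 ≈ -1.4223e+6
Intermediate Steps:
r(Z, h) = h/3 + 2*Z/3 (r(Z, h) = ((Z + h) + Z)/3 = (h + 2*Z)/3 = h/3 + 2*Z/3)
A = 21701/16051 ≈ 1.3520
(-44728 - 639)*(r(-40, y) + A) = (-44728 - 639)*(((⅓)*170 + (⅔)*(-40)) + 21701/16051) = -45367*((170/3 - 80/3) + 21701/16051) = -45367*(30 + 21701/16051) = -45367*503231/16051 = -3261440111/2293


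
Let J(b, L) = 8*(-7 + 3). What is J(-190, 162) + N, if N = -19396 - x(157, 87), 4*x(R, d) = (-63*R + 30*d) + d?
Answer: -35259/2 ≈ -17630.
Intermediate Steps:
J(b, L) = -32 (J(b, L) = 8*(-4) = -32)
x(R, d) = -63*R/4 + 31*d/4 (x(R, d) = ((-63*R + 30*d) + d)/4 = (-63*R + 31*d)/4 = -63*R/4 + 31*d/4)
N = -35195/2 (N = -19396 - (-63/4*157 + (31/4)*87) = -19396 - (-9891/4 + 2697/4) = -19396 - 1*(-3597/2) = -19396 + 3597/2 = -35195/2 ≈ -17598.)
J(-190, 162) + N = -32 - 35195/2 = -35259/2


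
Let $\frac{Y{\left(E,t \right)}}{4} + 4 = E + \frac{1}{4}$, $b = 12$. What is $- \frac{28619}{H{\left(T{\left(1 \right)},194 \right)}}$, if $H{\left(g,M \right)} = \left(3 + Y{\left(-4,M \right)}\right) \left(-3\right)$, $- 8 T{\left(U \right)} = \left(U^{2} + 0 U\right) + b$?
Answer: $- \frac{28619}{84} \approx -340.7$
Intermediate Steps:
$T{\left(U \right)} = - \frac{3}{2} - \frac{U^{2}}{8}$ ($T{\left(U \right)} = - \frac{\left(U^{2} + 0 U\right) + 12}{8} = - \frac{\left(U^{2} + 0\right) + 12}{8} = - \frac{U^{2} + 12}{8} = - \frac{12 + U^{2}}{8} = - \frac{3}{2} - \frac{U^{2}}{8}$)
$Y{\left(E,t \right)} = -15 + 4 E$ ($Y{\left(E,t \right)} = -16 + 4 \left(E + \frac{1}{4}\right) = -16 + 4 \left(\frac{1}{4} + E\right) = -16 + \left(1 + 4 E\right) = -15 + 4 E$)
$H{\left(g,M \right)} = 84$ ($H{\left(g,M \right)} = \left(3 + \left(-15 + 4 \left(-4\right)\right)\right) \left(-3\right) = \left(3 - 31\right) \left(-3\right) = \left(-28\right) \left(-3\right) = 84$)
$- \frac{28619}{H{\left(T{\left(1 \right)},194 \right)}} = - \frac{28619}{84}$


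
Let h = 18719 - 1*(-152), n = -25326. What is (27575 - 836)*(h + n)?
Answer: -172600245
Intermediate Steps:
h = 18871 (h = 18719 + 152 = 18871)
(27575 - 836)*(h + n) = (27575 - 836)*(18871 - 25326) = 26739*(-6455) = -172600245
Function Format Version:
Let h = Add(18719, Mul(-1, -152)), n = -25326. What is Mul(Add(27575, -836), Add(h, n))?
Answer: -172600245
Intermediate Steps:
h = 18871 (h = Add(18719, 152) = 18871)
Mul(Add(27575, -836), Add(h, n)) = Mul(Add(27575, -836), Add(18871, -25326)) = Mul(26739, -6455) = -172600245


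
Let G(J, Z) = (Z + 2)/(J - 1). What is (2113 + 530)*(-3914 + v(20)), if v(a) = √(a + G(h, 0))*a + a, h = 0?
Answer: -10291842 + 158580*√2 ≈ -1.0068e+7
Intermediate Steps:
G(J, Z) = (2 + Z)/(-1 + J)
v(a) = a + a*√(-2 + a) (v(a) = √(a + (2 + 0)/(-1 + 0))*a + a = √(a + 2/(-1))*a + a = √(a - 1*2)*a + a = √(a - 2)*a + a = √(-2 + a)*a + a = a*√(-2 + a) + a = a + a*√(-2 + a))
(2113 + 530)*(-3914 + v(20)) = (2113 + 530)*(-3914 + 20*(1 + √(-2 + 20))) = 2643*(-3914 + 20*(1 + √18)) = 2643*(-3914 + 20*(1 + 3*√2)) = 2643*(-3914 + (20 + 60*√2)) = 2643*(-3894 + 60*√2) = -10291842 + 158580*√2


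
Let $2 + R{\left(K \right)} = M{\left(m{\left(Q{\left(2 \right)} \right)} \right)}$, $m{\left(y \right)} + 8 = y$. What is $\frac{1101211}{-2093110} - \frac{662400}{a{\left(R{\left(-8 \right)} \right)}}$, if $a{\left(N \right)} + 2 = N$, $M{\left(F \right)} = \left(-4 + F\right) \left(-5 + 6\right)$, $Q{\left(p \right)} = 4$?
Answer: $\frac{115538570789}{2093110} \approx 55200.0$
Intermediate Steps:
$m{\left(y \right)} = -8 + y$
$M{\left(F \right)} = -4 + F$ ($M{\left(F \right)} = \left(-4 + F\right) 1 = -4 + F$)
$R{\left(K \right)} = -10$ ($R{\left(K \right)} = -2 + \left(-4 + \left(-8 + 4\right)\right) = -2 - 8 = -10$)
$a{\left(N \right)} = -2 + N$
$\frac{1101211}{-2093110} - \frac{662400}{a{\left(R{\left(-8 \right)} \right)}} = \frac{1101211}{-2093110} - \frac{662400}{-2 - 10} = 1101211 \left(- \frac{1}{2093110}\right) - \frac{662400}{-12} = - \frac{1101211}{2093110} - -55200 = - \frac{1101211}{2093110} + 55200 = \frac{115538570789}{2093110}$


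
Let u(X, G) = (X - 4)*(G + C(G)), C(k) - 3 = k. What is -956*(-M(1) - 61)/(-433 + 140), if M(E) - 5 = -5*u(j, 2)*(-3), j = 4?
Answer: -63096/293 ≈ -215.34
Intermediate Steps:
C(k) = 3 + k
u(X, G) = (-4 + X)*(3 + 2*G) (u(X, G) = (X - 4)*(G + (3 + G)) = (-4 + X)*(3 + 2*G))
M(E) = 5 (M(E) = 5 - 5*(-12 - 8*2 + 2*4 + 4*(3 + 2))*(-3) = 5 - 5*(-12 - 16 + 8 + 4*5)*(-3) = 5 - 5*(-12 - 16 + 8 + 20)*(-3) = 5 - 5*0*(-3) = 5 + 0*(-3) = 5 + 0 = 5)
-956*(-M(1) - 61)/(-433 + 140) = -956*(-1*5 - 61)/(-433 + 140) = -956/((-293/(-5 - 61))) = -956/((-293/(-66))) = -956/((-293*(-1/66))) = -956/293/66 = -956*66/293 = -63096/293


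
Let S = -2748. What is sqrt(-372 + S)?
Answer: 4*I*sqrt(195) ≈ 55.857*I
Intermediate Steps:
sqrt(-372 + S) = sqrt(-372 - 2748) = sqrt(-3120) = 4*I*sqrt(195)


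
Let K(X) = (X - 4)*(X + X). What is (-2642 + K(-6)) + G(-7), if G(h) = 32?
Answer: -2490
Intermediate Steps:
K(X) = 2*X*(-4 + X) (K(X) = (-4 + X)*(2*X) = 2*X*(-4 + X))
(-2642 + K(-6)) + G(-7) = (-2642 + 2*(-6)*(-4 - 6)) + 32 = (-2642 + 2*(-6)*(-10)) + 32 = (-2642 + 120) + 32 = -2522 + 32 = -2490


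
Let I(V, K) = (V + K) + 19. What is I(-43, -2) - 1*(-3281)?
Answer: 3255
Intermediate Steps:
I(V, K) = 19 + K + V (I(V, K) = (K + V) + 19 = 19 + K + V)
I(-43, -2) - 1*(-3281) = (19 - 2 - 43) - 1*(-3281) = -26 + 3281 = 3255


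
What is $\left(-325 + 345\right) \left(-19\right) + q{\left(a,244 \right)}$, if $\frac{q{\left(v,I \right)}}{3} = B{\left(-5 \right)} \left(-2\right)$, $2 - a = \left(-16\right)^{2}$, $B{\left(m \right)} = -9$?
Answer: $-326$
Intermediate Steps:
$a = -254$ ($a = 2 - \left(-16\right)^{2} = 2 - 256 = -254$)
$q{\left(v,I \right)} = 54$ ($q{\left(v,I \right)} = 3 \left(\left(-9\right) \left(-2\right)\right) = 3 \cdot 18 = 54$)
$\left(-325 + 345\right) \left(-19\right) + q{\left(a,244 \right)} = \left(-325 + 345\right) \left(-19\right) + 54 = 20 \left(-19\right) + 54 = -380 + 54 = -326$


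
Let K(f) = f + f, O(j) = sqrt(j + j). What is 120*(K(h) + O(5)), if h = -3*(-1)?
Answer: 720 + 120*sqrt(10) ≈ 1099.5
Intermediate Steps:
h = 3
O(j) = sqrt(2)*sqrt(j) (O(j) = sqrt(2*j) = sqrt(2)*sqrt(j))
K(f) = 2*f
120*(K(h) + O(5)) = 120*(2*3 + sqrt(2)*sqrt(5)) = 120*(6 + sqrt(10)) = 720 + 120*sqrt(10)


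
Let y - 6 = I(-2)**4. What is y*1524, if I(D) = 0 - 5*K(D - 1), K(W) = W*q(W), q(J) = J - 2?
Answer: 48220321644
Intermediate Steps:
q(J) = -2 + J
K(W) = W*(-2 + W)
I(D) = -5*(-1 + D)*(-3 + D) (I(D) = 0 - 5*(D - 1)*(-2 + (D - 1)) = 0 - 5*(-1 + D)*(-2 + (-1 + D)) = 0 - 5*(-1 + D)*(-3 + D) = -5*(-1 + D)*(-3 + D))
y = 31640631 (y = 6 + (-5*(-1 - 2)*(-3 - 2))**4 = 6 + (-5*(-3)*(-5))**4 = 6 + (-75)**4 = 6 + 31640625 = 31640631)
y*1524 = 31640631*1524 = 48220321644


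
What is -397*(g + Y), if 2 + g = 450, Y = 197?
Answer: -256065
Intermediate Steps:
g = 448 (g = -2 + 450 = 448)
-397*(g + Y) = -397*(448 + 197) = -397*645 = -256065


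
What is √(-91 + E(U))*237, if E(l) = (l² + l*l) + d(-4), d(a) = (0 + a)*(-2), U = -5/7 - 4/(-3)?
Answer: 79*I*√36265/7 ≈ 2149.2*I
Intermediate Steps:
U = 13/21 (U = -5*⅐ - 4*(-⅓) = -5/7 + 4/3 = 13/21 ≈ 0.61905)
d(a) = -2*a (d(a) = a*(-2) = -2*a)
E(l) = 8 + 2*l² (E(l) = (l² + l*l) - 2*(-4) = (l² + l²) + 8 = 2*l² + 8 = 8 + 2*l²)
√(-91 + E(U))*237 = √(-91 + (8 + 2*(13/21)²))*237 = √(-91 + (8 + 2*(169/441)))*237 = √(-91 + (8 + 338/441))*237 = √(-91 + 3866/441)*237 = √(-36265/441)*237 = (I*√36265/21)*237 = 79*I*√36265/7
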